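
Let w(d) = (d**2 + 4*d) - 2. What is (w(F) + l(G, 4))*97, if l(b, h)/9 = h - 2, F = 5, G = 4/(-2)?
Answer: 5917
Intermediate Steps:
G = -2 (G = 4*(-1/2) = -2)
l(b, h) = -18 + 9*h (l(b, h) = 9*(h - 2) = 9*(-2 + h) = -18 + 9*h)
w(d) = -2 + d**2 + 4*d
(w(F) + l(G, 4))*97 = ((-2 + 5**2 + 4*5) + (-18 + 9*4))*97 = ((-2 + 25 + 20) + (-18 + 36))*97 = (43 + 18)*97 = 61*97 = 5917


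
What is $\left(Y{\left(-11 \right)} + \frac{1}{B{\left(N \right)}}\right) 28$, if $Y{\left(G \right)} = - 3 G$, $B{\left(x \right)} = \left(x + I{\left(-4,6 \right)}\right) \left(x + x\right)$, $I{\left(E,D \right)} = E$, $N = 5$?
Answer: $\frac{4634}{5} \approx 926.8$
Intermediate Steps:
$B{\left(x \right)} = 2 x \left(-4 + x\right)$ ($B{\left(x \right)} = \left(x - 4\right) \left(x + x\right) = \left(-4 + x\right) 2 x = 2 x \left(-4 + x\right)$)
$\left(Y{\left(-11 \right)} + \frac{1}{B{\left(N \right)}}\right) 28 = \left(\left(-3\right) \left(-11\right) + \frac{1}{2 \cdot 5 \left(-4 + 5\right)}\right) 28 = \left(33 + \frac{1}{2 \cdot 5 \cdot 1}\right) 28 = \left(33 + \frac{1}{10}\right) 28 = \frac{331}{10} \cdot 28 = \frac{4634}{5}$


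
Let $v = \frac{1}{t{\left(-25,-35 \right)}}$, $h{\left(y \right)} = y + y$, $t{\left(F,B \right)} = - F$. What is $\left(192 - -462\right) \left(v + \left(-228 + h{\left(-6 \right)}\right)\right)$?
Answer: $- \frac{3923346}{25} \approx -1.5693 \cdot 10^{5}$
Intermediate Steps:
$h{\left(y \right)} = 2 y$
$v = \frac{1}{25}$ ($v = \frac{1}{\left(-1\right) \left(-25\right)} = \frac{1}{25} \approx 0.04$)
$\left(192 - -462\right) \left(v + \left(-228 + h{\left(-6 \right)}\right)\right) = \left(192 - -462\right) \left(\frac{1}{25} + \left(-228 + 2 \left(-6\right)\right)\right) = \left(192 + 462\right) \left(\frac{1}{25} - 240\right) = 654 \left(\frac{1}{25} - 240\right) = 654 \left(- \frac{5999}{25}\right) = - \frac{3923346}{25}$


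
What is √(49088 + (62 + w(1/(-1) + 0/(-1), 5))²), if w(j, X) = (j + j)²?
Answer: 2*√13361 ≈ 231.18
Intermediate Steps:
w(j, X) = 4*j² (w(j, X) = (2*j)² = 4*j²)
√(49088 + (62 + w(1/(-1) + 0/(-1), 5))²) = √(49088 + (62 + 4*(1/(-1) + 0/(-1))²)²) = √(49088 + (62 + 4*(1*(-1) + 0*(-1))²)²) = √(49088 + (62 + 4*(-1 + 0)²)²) = √(49088 + (62 + 4*(-1)²)²) = √(49088 + (62 + 4*1)²) = √(49088 + (62 + 4)²) = √(49088 + 66²) = √(49088 + 4356) = √53444 = 2*√13361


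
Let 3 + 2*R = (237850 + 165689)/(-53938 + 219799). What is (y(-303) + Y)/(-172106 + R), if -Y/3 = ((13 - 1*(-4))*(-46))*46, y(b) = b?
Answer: -5949599931/9515240096 ≈ -0.62527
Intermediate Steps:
R = -15674/55287 (R = -3/2 + ((237850 + 165689)/(-53938 + 219799))/2 = -3/2 + (403539/165861)/2 = -3/2 + (403539*(1/165861))/2 = -3/2 + (1/2)*(134513/55287) = -3/2 + 134513/110574 = -15674/55287 ≈ -0.28350)
Y = 107916 (Y = -3*(13 - 1*(-4))*(-46)*46 = -3*(13 + 4)*(-46)*46 = -3*17*(-46)*46 = -(-2346)*46 = -3*(-35972) = 107916)
(y(-303) + Y)/(-172106 + R) = (-303 + 107916)/(-172106 - 15674/55287) = 107613/(-9515240096/55287) = 107613*(-55287/9515240096) = -5949599931/9515240096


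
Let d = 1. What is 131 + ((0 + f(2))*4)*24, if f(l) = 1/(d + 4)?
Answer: 751/5 ≈ 150.20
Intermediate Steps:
f(l) = ⅕ (f(l) = 1/(1 + 4) = 1/5 = ⅕)
131 + ((0 + f(2))*4)*24 = 131 + ((0 + ⅕)*4)*24 = 131 + ((⅕)*4)*24 = 131 + (⅘)*24 = 131 + 96/5 = 751/5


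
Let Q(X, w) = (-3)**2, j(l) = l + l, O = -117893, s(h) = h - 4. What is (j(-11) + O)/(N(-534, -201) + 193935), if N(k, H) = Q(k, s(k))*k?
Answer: -39305/63043 ≈ -0.62346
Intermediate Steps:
s(h) = -4 + h
j(l) = 2*l
Q(X, w) = 9
N(k, H) = 9*k
(j(-11) + O)/(N(-534, -201) + 193935) = (2*(-11) - 117893)/(9*(-534) + 193935) = (-22 - 117893)/(-4806 + 193935) = -117915/189129 = -117915*1/189129 = -39305/63043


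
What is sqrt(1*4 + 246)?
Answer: 5*sqrt(10) ≈ 15.811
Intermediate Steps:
sqrt(1*4 + 246) = sqrt(4 + 246) = sqrt(250) = 5*sqrt(10)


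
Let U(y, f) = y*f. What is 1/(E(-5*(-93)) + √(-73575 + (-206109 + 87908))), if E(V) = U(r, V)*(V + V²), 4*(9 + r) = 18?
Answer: -453423825/205593165077822401 - 4*I*√11986/205593165077822401 ≈ -2.2054e-9 - 2.13e-15*I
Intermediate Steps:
r = -9/2 (r = -9 + (¼)*18 = -9 + 9/2 = -9/2 ≈ -4.5000)
U(y, f) = f*y
E(V) = -9*V*(V + V²)/2 (E(V) = (V*(-9/2))*(V + V²) = (-9*V/2)*(V + V²) = -9*V*(V + V²)/2)
1/(E(-5*(-93)) + √(-73575 + (-206109 + 87908))) = 1/(9*(-5*(-93))²*(-1 - (-5)*(-93))/2 + √(-73575 + (-206109 + 87908))) = 1/((9/2)*465²*(-1 - 1*465) + √(-73575 - 118201)) = 1/((9/2)*216225*(-1 - 465) + √(-191776)) = 1/((9/2)*216225*(-466) + 4*I*√11986) = 1/(-453423825 + 4*I*√11986)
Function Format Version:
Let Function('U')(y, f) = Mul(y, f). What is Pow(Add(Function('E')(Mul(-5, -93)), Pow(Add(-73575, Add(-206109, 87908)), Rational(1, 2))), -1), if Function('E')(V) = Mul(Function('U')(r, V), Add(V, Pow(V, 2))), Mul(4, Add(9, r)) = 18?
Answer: Add(Rational(-453423825, 205593165077822401), Mul(Rational(-4, 205593165077822401), I, Pow(11986, Rational(1, 2)))) ≈ Add(-2.2054e-9, Mul(-2.1300e-15, I))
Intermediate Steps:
r = Rational(-9, 2) (r = Add(-9, Mul(Rational(1, 4), 18)) = Add(-9, Rational(9, 2)) = Rational(-9, 2) ≈ -4.5000)
Function('U')(y, f) = Mul(f, y)
Function('E')(V) = Mul(Rational(-9, 2), V, Add(V, Pow(V, 2))) (Function('E')(V) = Mul(Mul(V, Rational(-9, 2)), Add(V, Pow(V, 2))) = Mul(Mul(Rational(-9, 2), V), Add(V, Pow(V, 2))) = Mul(Rational(-9, 2), V, Add(V, Pow(V, 2))))
Pow(Add(Function('E')(Mul(-5, -93)), Pow(Add(-73575, Add(-206109, 87908)), Rational(1, 2))), -1) = Pow(Add(Mul(Rational(9, 2), Pow(Mul(-5, -93), 2), Add(-1, Mul(-1, Mul(-5, -93)))), Pow(Add(-73575, Add(-206109, 87908)), Rational(1, 2))), -1) = Pow(Add(Mul(Rational(9, 2), Pow(465, 2), Add(-1, Mul(-1, 465))), Pow(Add(-73575, -118201), Rational(1, 2))), -1) = Pow(Add(Mul(Rational(9, 2), 216225, Add(-1, -465)), Pow(-191776, Rational(1, 2))), -1) = Pow(Add(Mul(Rational(9, 2), 216225, -466), Mul(4, I, Pow(11986, Rational(1, 2)))), -1) = Pow(Add(-453423825, Mul(4, I, Pow(11986, Rational(1, 2)))), -1)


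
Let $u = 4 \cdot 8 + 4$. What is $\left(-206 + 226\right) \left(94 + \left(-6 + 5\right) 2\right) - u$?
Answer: $1804$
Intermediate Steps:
$u = 36$ ($u = 32 + 4 = 36$)
$\left(-206 + 226\right) \left(94 + \left(-6 + 5\right) 2\right) - u = \left(-206 + 226\right) \left(94 + \left(-6 + 5\right) 2\right) - 36 = 20 \left(94 - 2\right) - 36 = 20 \cdot 92 - 36 = 1840 - 36 = 1804$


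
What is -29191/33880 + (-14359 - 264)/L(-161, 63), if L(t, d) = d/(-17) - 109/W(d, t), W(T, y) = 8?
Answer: 67309301453/79855160 ≈ 842.89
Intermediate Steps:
L(t, d) = -109/8 - d/17 (L(t, d) = d/(-17) - 109/8 = d*(-1/17) - 109*1/8 = -d/17 - 109/8 = -109/8 - d/17)
-29191/33880 + (-14359 - 264)/L(-161, 63) = -29191/33880 + (-14359 - 264)/(-109/8 - 1/17*63) = -29191*1/33880 - 14623/(-109/8 - 63/17) = -29191/33880 - 14623/(-2357/136) = -29191/33880 - 14623*(-136/2357) = -29191/33880 + 1988728/2357 = 67309301453/79855160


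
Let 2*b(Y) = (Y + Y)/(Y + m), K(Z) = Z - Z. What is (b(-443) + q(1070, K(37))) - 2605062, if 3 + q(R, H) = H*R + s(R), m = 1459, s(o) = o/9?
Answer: -23819631227/9144 ≈ -2.6049e+6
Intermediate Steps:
s(o) = o/9 (s(o) = o*(1/9) = o/9)
K(Z) = 0
q(R, H) = -3 + R/9 + H*R (q(R, H) = -3 + (H*R + R/9) = -3 + (R/9 + H*R) = -3 + R/9 + H*R)
b(Y) = Y/(1459 + Y) (b(Y) = ((Y + Y)/(Y + 1459))/2 = ((2*Y)/(1459 + Y))/2 = (2*Y/(1459 + Y))/2 = Y/(1459 + Y))
(b(-443) + q(1070, K(37))) - 2605062 = (-443/(1459 - 443) + (-3 + (1/9)*1070 + 0*1070)) - 2605062 = (-443/1016 + (-3 + 1070/9 + 0)) - 2605062 = (-443*1/1016 + 1043/9) - 2605062 = (-443/1016 + 1043/9) - 2605062 = 1055701/9144 - 2605062 = -23819631227/9144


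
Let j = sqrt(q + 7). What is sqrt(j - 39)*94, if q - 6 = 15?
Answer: 94*sqrt(-39 + 2*sqrt(7)) ≈ 545.75*I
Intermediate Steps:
q = 21 (q = 6 + 15 = 21)
j = 2*sqrt(7) (j = sqrt(21 + 7) = sqrt(28) = 2*sqrt(7) ≈ 5.2915)
sqrt(j - 39)*94 = sqrt(2*sqrt(7) - 39)*94 = sqrt(-39 + 2*sqrt(7))*94 = 94*sqrt(-39 + 2*sqrt(7))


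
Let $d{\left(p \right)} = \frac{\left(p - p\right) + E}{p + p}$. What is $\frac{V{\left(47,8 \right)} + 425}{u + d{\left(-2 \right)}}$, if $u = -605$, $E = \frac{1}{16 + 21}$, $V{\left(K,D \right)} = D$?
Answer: $- \frac{64084}{89541} \approx -0.71569$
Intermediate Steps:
$E = \frac{1}{37} \approx 0.027027$
$d{\left(p \right)} = \frac{1}{74 p}$ ($d{\left(p \right)} = \frac{\left(p - p\right) + \frac{1}{37}}{p + p} = \frac{0 + \frac{1}{37}}{2 p} = \frac{\frac{1}{2} \frac{1}{p}}{37} = \frac{1}{74 p}$)
$\frac{V{\left(47,8 \right)} + 425}{u + d{\left(-2 \right)}} = \frac{8 + 425}{-605 + \frac{1}{74 \left(-2\right)}} = \frac{433}{-605 + \frac{1}{74} \left(- \frac{1}{2}\right)} = \frac{433}{-605 - \frac{1}{148}} = \frac{433}{- \frac{89541}{148}} = 433 \left(- \frac{148}{89541}\right) = - \frac{64084}{89541}$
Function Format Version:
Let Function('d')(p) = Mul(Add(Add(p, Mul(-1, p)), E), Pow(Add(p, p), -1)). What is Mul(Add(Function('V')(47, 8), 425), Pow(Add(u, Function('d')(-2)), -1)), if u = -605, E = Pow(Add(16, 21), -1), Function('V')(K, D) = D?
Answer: Rational(-64084, 89541) ≈ -0.71569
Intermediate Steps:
E = Rational(1, 37) (E = Pow(37, -1) = Rational(1, 37) ≈ 0.027027)
Function('d')(p) = Mul(Rational(1, 74), Pow(p, -1)) (Function('d')(p) = Mul(Add(Add(p, Mul(-1, p)), Rational(1, 37)), Pow(Add(p, p), -1)) = Mul(Add(0, Rational(1, 37)), Pow(Mul(2, p), -1)) = Mul(Rational(1, 37), Mul(Rational(1, 2), Pow(p, -1))) = Mul(Rational(1, 74), Pow(p, -1)))
Mul(Add(Function('V')(47, 8), 425), Pow(Add(u, Function('d')(-2)), -1)) = Mul(Add(8, 425), Pow(Add(-605, Mul(Rational(1, 74), Pow(-2, -1))), -1)) = Mul(433, Pow(Add(-605, Mul(Rational(1, 74), Rational(-1, 2))), -1)) = Mul(433, Pow(Add(-605, Rational(-1, 148)), -1)) = Mul(433, Pow(Rational(-89541, 148), -1)) = Mul(433, Rational(-148, 89541)) = Rational(-64084, 89541)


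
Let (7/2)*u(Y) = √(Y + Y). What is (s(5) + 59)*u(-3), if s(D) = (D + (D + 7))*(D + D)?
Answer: 458*I*√6/7 ≈ 160.27*I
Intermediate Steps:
u(Y) = 2*√2*√Y/7 (u(Y) = 2*√(Y + Y)/7 = 2*√(2*Y)/7 = 2*(√2*√Y)/7 = 2*√2*√Y/7)
s(D) = 2*D*(7 + 2*D) (s(D) = (D + (7 + D))*(2*D) = (7 + 2*D)*(2*D) = 2*D*(7 + 2*D))
(s(5) + 59)*u(-3) = (2*5*(7 + 2*5) + 59)*(2*√2*√(-3)/7) = (2*5*(7 + 10) + 59)*(2*√2*(I*√3)/7) = (2*5*17 + 59)*(2*I*√6/7) = (170 + 59)*(2*I*√6/7) = 229*(2*I*√6/7) = 458*I*√6/7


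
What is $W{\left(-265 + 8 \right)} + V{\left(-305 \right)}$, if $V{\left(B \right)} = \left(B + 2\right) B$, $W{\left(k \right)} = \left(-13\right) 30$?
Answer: $92025$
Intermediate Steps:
$W{\left(k \right)} = -390$
$V{\left(B \right)} = B \left(2 + B\right)$ ($V{\left(B \right)} = \left(2 + B\right) B = B \left(2 + B\right)$)
$W{\left(-265 + 8 \right)} + V{\left(-305 \right)} = -390 - 305 \left(2 - 305\right) = -390 - -92415 = -390 + 92415 = 92025$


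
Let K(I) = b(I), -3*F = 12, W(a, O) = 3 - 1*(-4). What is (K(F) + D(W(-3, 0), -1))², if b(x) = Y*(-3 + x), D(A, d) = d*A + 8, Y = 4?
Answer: 729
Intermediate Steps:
W(a, O) = 7 (W(a, O) = 3 + 4 = 7)
D(A, d) = 8 + A*d (D(A, d) = A*d + 8 = 8 + A*d)
F = -4 (F = -⅓*12 = -4)
b(x) = -12 + 4*x (b(x) = 4*(-3 + x) = -12 + 4*x)
K(I) = -12 + 4*I
(K(F) + D(W(-3, 0), -1))² = ((-12 + 4*(-4)) + (8 + 7*(-1)))² = ((-12 - 16) + (8 - 7))² = (-28 + 1)² = (-27)² = 729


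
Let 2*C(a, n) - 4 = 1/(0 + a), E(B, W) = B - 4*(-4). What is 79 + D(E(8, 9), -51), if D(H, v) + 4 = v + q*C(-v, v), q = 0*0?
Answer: 24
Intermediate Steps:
q = 0
E(B, W) = 16 + B (E(B, W) = B + 16 = 16 + B)
C(a, n) = 2 + 1/(2*a) (C(a, n) = 2 + 1/(2*(0 + a)) = 2 + 1/(2*a))
D(H, v) = -4 + v (D(H, v) = -4 + (v + 0*(2 + 1/(2*((-v))))) = -4 + (v + 0*(2 + (-1/v)/2)) = -4 + (v + 0*(2 - 1/(2*v))) = -4 + (v + 0) = -4 + v)
79 + D(E(8, 9), -51) = 79 + (-4 - 51) = 79 - 55 = 24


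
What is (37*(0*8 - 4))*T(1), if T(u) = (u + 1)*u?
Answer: -296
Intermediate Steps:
T(u) = u*(1 + u) (T(u) = (1 + u)*u = u*(1 + u))
(37*(0*8 - 4))*T(1) = (37*(0*8 - 4))*(1*(1 + 1)) = (37*(0 - 4))*(1*2) = (37*(-4))*2 = -148*2 = -296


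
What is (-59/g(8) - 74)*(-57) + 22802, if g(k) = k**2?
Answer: 1732643/64 ≈ 27073.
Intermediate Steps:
(-59/g(8) - 74)*(-57) + 22802 = (-59/(8**2) - 74)*(-57) + 22802 = (-59/64 - 74)*(-57) + 22802 = -4795/64*(-57) + 22802 = 273315/64 + 22802 = 1732643/64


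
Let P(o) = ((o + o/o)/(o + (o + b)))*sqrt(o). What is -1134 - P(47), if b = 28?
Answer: -1134 - 24*sqrt(47)/61 ≈ -1136.7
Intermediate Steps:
P(o) = sqrt(o)*(1 + o)/(28 + 2*o) (P(o) = ((o + o/o)/(o + (o + 28)))*sqrt(o) = ((o + 1)/(o + (28 + o)))*sqrt(o) = ((1 + o)/(28 + 2*o))*sqrt(o) = sqrt(o)*(1 + o)/(28 + 2*o))
-1134 - P(47) = -1134 - sqrt(47)*(1 + 47)/(2*(14 + 47)) = -1134 - sqrt(47)*48/(2*61) = -1134 - 24*sqrt(47)/61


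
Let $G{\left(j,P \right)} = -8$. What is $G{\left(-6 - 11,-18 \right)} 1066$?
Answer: $-8528$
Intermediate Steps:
$G{\left(-6 - 11,-18 \right)} 1066 = \left(-8\right) 1066 = -8528$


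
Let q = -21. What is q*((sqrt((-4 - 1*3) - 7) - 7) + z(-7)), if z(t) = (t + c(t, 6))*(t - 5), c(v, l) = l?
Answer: -105 - 21*I*sqrt(14) ≈ -105.0 - 78.575*I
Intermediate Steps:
z(t) = (-5 + t)*(6 + t) (z(t) = (t + 6)*(t - 5) = (6 + t)*(-5 + t) = (-5 + t)*(6 + t))
q*((sqrt((-4 - 1*3) - 7) - 7) + z(-7)) = -21*((sqrt((-4 - 1*3) - 7) - 7) + (-30 - 7 + (-7)**2)) = -21*((sqrt((-4 - 3) - 7) - 7) + (-30 - 7 + 49)) = -21*((sqrt(-7 - 7) - 7) + 12) = -21*((sqrt(-14) - 7) + 12) = -21*((I*sqrt(14) - 7) + 12) = -21*((-7 + I*sqrt(14)) + 12) = -21*(5 + I*sqrt(14)) = -105 - 21*I*sqrt(14)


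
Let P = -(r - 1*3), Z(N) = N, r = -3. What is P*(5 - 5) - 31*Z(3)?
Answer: -93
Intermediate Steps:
P = 6 (P = -(-3 - 1*3) = -(-3 - 3) = -1*(-6) = 6)
P*(5 - 5) - 31*Z(3) = 6*(5 - 5) - 31*3 = 6*0 - 93 = 0 - 93 = -93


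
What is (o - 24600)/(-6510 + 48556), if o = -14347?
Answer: -38947/42046 ≈ -0.92630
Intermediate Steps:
(o - 24600)/(-6510 + 48556) = (-14347 - 24600)/(-6510 + 48556) = -38947/42046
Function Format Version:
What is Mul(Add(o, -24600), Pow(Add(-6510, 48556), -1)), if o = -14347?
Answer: Rational(-38947, 42046) ≈ -0.92630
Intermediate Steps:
Mul(Add(o, -24600), Pow(Add(-6510, 48556), -1)) = Mul(Add(-14347, -24600), Pow(Add(-6510, 48556), -1)) = Mul(-38947, Pow(42046, -1)) = Mul(-38947, Rational(1, 42046)) = Rational(-38947, 42046)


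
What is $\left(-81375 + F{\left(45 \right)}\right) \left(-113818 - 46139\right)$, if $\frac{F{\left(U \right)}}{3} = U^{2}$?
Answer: $12044762100$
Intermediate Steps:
$F{\left(U \right)} = 3 U^{2}$
$\left(-81375 + F{\left(45 \right)}\right) \left(-113818 - 46139\right) = \left(-81375 + 3 \cdot 45^{2}\right) \left(-113818 - 46139\right) = \left(-81375 + 3 \cdot 2025\right) \left(-159957\right) = \left(-81375 + 6075\right) \left(-159957\right) = \left(-75300\right) \left(-159957\right) = 12044762100$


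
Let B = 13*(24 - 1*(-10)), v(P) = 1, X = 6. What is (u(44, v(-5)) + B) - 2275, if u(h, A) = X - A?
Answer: -1828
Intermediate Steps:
u(h, A) = 6 - A
B = 442 (B = 13*(24 + 10) = 13*34 = 442)
(u(44, v(-5)) + B) - 2275 = ((6 - 1*1) + 442) - 2275 = ((6 - 1) + 442) - 2275 = (5 + 442) - 2275 = 447 - 2275 = -1828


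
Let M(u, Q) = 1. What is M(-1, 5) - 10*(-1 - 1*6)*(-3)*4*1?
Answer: -839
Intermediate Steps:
M(-1, 5) - 10*(-1 - 1*6)*(-3)*4*1 = 1 - 10*(-1 - 1*6)*(-3)*4*1 = 1 - 10*(-1 - 6)*(-3)*4 = 1 - 10*(-7*(-3))*4 = 1 - 210*4 = 1 - 10*84 = 1 - 840 = -839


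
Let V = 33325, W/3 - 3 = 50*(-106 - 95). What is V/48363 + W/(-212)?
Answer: 1464774083/10252956 ≈ 142.86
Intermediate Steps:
W = -30141 (W = 9 + 3*(50*(-106 - 95)) = 9 + 3*(50*(-201)) = 9 + 3*(-10050) = 9 - 30150 = -30141)
V/48363 + W/(-212) = 33325/48363 - 30141/(-212) = 33325*(1/48363) - 30141*(-1/212) = 33325/48363 + 30141/212 = 1464774083/10252956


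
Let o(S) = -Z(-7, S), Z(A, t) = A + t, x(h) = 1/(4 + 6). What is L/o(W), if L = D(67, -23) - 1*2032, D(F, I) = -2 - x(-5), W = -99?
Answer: -20341/1060 ≈ -19.190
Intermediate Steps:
x(h) = ⅒ (x(h) = 1/10 = ⅒)
o(S) = 7 - S (o(S) = -(-7 + S) = 7 - S)
D(F, I) = -21/10 (D(F, I) = -2 - 1*⅒ = -2 - ⅒ = -21/10)
L = -20341/10 (L = -21/10 - 1*2032 = -21/10 - 2032 = -20341/10 ≈ -2034.1)
L/o(W) = -20341/(10*(7 - 1*(-99))) = -20341/(10*(7 + 99)) = -20341/10/106 = -20341/10*1/106 = -20341/1060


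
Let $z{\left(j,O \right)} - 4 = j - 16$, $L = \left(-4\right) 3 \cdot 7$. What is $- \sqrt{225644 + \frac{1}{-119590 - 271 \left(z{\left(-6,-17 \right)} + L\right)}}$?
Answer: $- \frac{\sqrt{476923116064357}}{45974} \approx -475.02$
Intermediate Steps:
$L = -84$ ($L = \left(-12\right) 7 = -84$)
$z{\left(j,O \right)} = -12 + j$ ($z{\left(j,O \right)} = 4 + \left(j - 16\right) = 4 + \left(-16 + j\right) = -12 + j$)
$- \sqrt{225644 + \frac{1}{-119590 - 271 \left(z{\left(-6,-17 \right)} + L\right)}} = - \sqrt{225644 + \frac{1}{-119590 - 271 \left(\left(-12 - 6\right) - 84\right)}} = - \sqrt{225644 + \frac{1}{-119590 - 271 \left(-18 - 84\right)}} = - \sqrt{225644 + \frac{1}{-119590 - -27642}} = - \sqrt{225644 + \frac{1}{-119590 + 27642}} = - \sqrt{225644 + \frac{1}{-91948}} = - \sqrt{225644 - \frac{1}{91948}} = - \sqrt{\frac{20747514511}{91948}} = - \frac{\sqrt{476923116064357}}{45974}$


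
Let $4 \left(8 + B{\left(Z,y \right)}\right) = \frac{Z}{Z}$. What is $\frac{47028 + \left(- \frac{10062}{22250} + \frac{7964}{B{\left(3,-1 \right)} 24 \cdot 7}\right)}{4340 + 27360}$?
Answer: $\frac{340546836569}{229583287500} \approx 1.4833$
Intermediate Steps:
$B{\left(Z,y \right)} = - \frac{31}{4}$ ($B{\left(Z,y \right)} = -8 + \frac{Z \frac{1}{Z}}{4} = -8 + \frac{1}{4} \cdot 1 = -8 + \frac{1}{4} = - \frac{31}{4}$)
$\frac{47028 + \left(- \frac{10062}{22250} + \frac{7964}{B{\left(3,-1 \right)} 24 \cdot 7}\right)}{4340 + 27360} = \frac{47028 + \left(- \frac{10062}{22250} + \frac{7964}{\left(- \frac{31}{4}\right) 24 \cdot 7}\right)}{4340 + 27360} = \frac{47028 + \left(\left(-10062\right) \frac{1}{22250} + \frac{7964}{\left(-186\right) 7}\right)}{31700} = \left(47028 + \left(- \frac{5031}{11125} + \frac{7964}{-1302}\right)\right) \frac{1}{31700} = \left(47028 + \left(- \frac{5031}{11125} + 7964 \left(- \frac{1}{1302}\right)\right)\right) \frac{1}{31700} = \left(47028 - \frac{47574931}{7242375}\right) \frac{1}{31700} = \frac{340546836569}{7242375} \cdot \frac{1}{31700} = \frac{340546836569}{229583287500}$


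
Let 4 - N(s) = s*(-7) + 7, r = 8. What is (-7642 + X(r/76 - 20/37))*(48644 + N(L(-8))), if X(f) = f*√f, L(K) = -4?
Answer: -371500546 - 44626734*I*√23902/494209 ≈ -3.715e+8 - 13961.0*I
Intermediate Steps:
X(f) = f^(3/2)
N(s) = -3 + 7*s (N(s) = 4 - (s*(-7) + 7) = 4 - (-7*s + 7) = 4 - (7 - 7*s) = 4 + (-7 + 7*s) = -3 + 7*s)
(-7642 + X(r/76 - 20/37))*(48644 + N(L(-8))) = (-7642 + (8/76 - 20/37)^(3/2))*(48644 + (-3 + 7*(-4))) = (-7642 + (8*(1/76) - 20*1/37)^(3/2))*(48644 + (-3 - 28)) = (-7642 + (2/19 - 20/37)^(3/2))*(48644 - 31) = (-7642 + (-306/703)^(3/2))*48613 = (-7642 - 918*I*√23902/494209)*48613 = -371500546 - 44626734*I*√23902/494209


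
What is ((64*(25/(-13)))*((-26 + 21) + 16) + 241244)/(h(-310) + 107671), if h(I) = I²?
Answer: 3118572/2649023 ≈ 1.1773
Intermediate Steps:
((64*(25/(-13)))*((-26 + 21) + 16) + 241244)/(h(-310) + 107671) = ((64*(25/(-13)))*((-26 + 21) + 16) + 241244)/((-310)² + 107671) = ((64*(25*(-1/13)))*(-5 + 16) + 241244)/(96100 + 107671) = ((64*(-25/13))*11 + 241244)/203771 = (-1600/13*11 + 241244)*(1/203771) = (-17600/13 + 241244)*(1/203771) = (3118572/13)*(1/203771) = 3118572/2649023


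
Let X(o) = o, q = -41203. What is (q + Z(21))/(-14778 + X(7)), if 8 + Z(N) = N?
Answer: 41190/14771 ≈ 2.7886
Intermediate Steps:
Z(N) = -8 + N
(q + Z(21))/(-14778 + X(7)) = (-41203 + (-8 + 21))/(-14778 + 7) = (-41203 + 13)/(-14771) = -41190*(-1/14771) = 41190/14771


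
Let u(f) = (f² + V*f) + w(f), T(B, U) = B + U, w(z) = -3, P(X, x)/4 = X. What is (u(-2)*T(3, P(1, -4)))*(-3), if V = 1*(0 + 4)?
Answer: 147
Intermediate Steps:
P(X, x) = 4*X
V = 4 (V = 1*4 = 4)
u(f) = -3 + f² + 4*f (u(f) = (f² + 4*f) - 3 = -3 + f² + 4*f)
(u(-2)*T(3, P(1, -4)))*(-3) = ((-3 + (-2)² + 4*(-2))*(3 + 4*1))*(-3) = ((-3 + 4 - 8)*(3 + 4))*(-3) = -7*7*(-3) = -49*(-3) = 147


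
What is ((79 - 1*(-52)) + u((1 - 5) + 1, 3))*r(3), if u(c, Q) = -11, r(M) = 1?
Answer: 120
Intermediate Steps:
((79 - 1*(-52)) + u((1 - 5) + 1, 3))*r(3) = ((79 - 1*(-52)) - 11)*1 = ((79 + 52) - 11)*1 = (131 - 11)*1 = 120*1 = 120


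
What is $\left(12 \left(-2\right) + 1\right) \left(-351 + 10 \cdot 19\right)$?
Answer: $3703$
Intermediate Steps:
$\left(12 \left(-2\right) + 1\right) \left(-351 + 10 \cdot 19\right) = \left(-24 + 1\right) \left(-351 + 190\right) = \left(-23\right) \left(-161\right) = 3703$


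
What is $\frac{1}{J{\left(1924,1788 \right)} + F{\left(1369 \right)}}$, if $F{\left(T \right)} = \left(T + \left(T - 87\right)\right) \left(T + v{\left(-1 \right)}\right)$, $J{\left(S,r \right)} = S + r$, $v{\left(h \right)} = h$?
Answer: $\frac{1}{3630280} \approx 2.7546 \cdot 10^{-7}$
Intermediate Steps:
$F{\left(T \right)} = \left(-1 + T\right) \left(-87 + 2 T\right)$ ($F{\left(T \right)} = \left(T + \left(T - 87\right)\right) \left(T - 1\right) = \left(T + \left(T - 87\right)\right) \left(-1 + T\right) = \left(T + \left(-87 + T\right)\right) \left(-1 + T\right) = \left(-87 + 2 T\right) \left(-1 + T\right) = \left(-1 + T\right) \left(-87 + 2 T\right)$)
$\frac{1}{J{\left(1924,1788 \right)} + F{\left(1369 \right)}} = \frac{1}{\left(1924 + 1788\right) + \left(87 - 121841 + 2 \cdot 1369^{2}\right)} = \frac{1}{3712 + \left(87 - 121841 + 2 \cdot 1874161\right)} = \frac{1}{3712 + \left(87 - 121841 + 3748322\right)} = \frac{1}{3712 + 3626568} = \frac{1}{3630280}$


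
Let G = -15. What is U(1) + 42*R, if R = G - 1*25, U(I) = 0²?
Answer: -1680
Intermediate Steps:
U(I) = 0
R = -40 (R = -15 - 1*25 = -15 - 25 = -40)
U(1) + 42*R = 0 + 42*(-40) = 0 - 1680 = -1680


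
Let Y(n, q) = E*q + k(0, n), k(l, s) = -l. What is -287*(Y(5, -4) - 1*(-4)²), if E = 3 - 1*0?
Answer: 8036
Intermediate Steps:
E = 3 (E = 3 + 0 = 3)
Y(n, q) = 3*q (Y(n, q) = 3*q - 1*0 = 3*q + 0 = 3*q)
-287*(Y(5, -4) - 1*(-4)²) = -287*(3*(-4) - 1*(-4)²) = -287*(-12 - 1*16) = -287*(-12 - 16) = -287*(-28) = 8036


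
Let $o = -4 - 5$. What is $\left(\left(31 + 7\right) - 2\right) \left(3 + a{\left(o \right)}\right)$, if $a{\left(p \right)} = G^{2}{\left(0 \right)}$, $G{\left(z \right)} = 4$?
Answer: $684$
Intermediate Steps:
$o = -9$ ($o = -4 - 5 = -9$)
$a{\left(p \right)} = 16$ ($a{\left(p \right)} = 4^{2} = 16$)
$\left(\left(31 + 7\right) - 2\right) \left(3 + a{\left(o \right)}\right) = \left(\left(31 + 7\right) - 2\right) \left(3 + 16\right) = \left(38 - 2\right) 19 = 36 \cdot 19 = 684$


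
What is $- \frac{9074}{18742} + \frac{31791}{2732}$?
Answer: $\frac{285518377}{25601572} \approx 11.152$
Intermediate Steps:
$- \frac{9074}{18742} + \frac{31791}{2732} = \left(-9074\right) \frac{1}{18742} + 31791 \cdot \frac{1}{2732} = - \frac{4537}{9371} + \frac{31791}{2732} = \frac{285518377}{25601572}$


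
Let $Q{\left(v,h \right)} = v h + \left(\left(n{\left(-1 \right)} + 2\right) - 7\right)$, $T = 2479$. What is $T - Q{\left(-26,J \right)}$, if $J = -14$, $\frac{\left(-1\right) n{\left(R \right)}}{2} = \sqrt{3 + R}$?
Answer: $2120 + 2 \sqrt{2} \approx 2122.8$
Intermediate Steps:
$n{\left(R \right)} = - 2 \sqrt{3 + R}$
$Q{\left(v,h \right)} = -5 - 2 \sqrt{2} + h v$ ($Q{\left(v,h \right)} = v h - \left(5 + 2 \sqrt{3 - 1}\right) = h v - \left(5 + 2 \sqrt{2}\right) = -5 - 2 \sqrt{2} + h v$)
$T - Q{\left(-26,J \right)} = 2479 - \left(-5 - 2 \sqrt{2} - -364\right) = 2479 - \left(-5 - 2 \sqrt{2} + 364\right) = 2479 - \left(359 - 2 \sqrt{2}\right) = 2120 + 2 \sqrt{2}$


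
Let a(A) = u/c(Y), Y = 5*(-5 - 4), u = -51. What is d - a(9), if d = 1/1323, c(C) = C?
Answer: -7492/6615 ≈ -1.1326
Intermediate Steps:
Y = -45 (Y = 5*(-9) = -45)
d = 1/1323 ≈ 0.00075586
a(A) = 17/15 (a(A) = -51/(-45) = -51*(-1/45) = 17/15)
d - a(9) = 1/1323 - 1*17/15 = 1/1323 - 17/15 = -7492/6615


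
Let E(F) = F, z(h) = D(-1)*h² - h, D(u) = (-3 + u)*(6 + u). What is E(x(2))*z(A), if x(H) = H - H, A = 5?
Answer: 0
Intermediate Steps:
x(H) = 0
z(h) = -h - 20*h² (z(h) = (-18 + (-1)² + 3*(-1))*h² - h = (-18 + 1 - 3)*h² - h = -20*h² - h = -h - 20*h²)
E(x(2))*z(A) = 0*(-1*5*(1 + 20*5)) = 0*(-1*5*(1 + 100)) = 0*(-1*5*101) = 0*(-505) = 0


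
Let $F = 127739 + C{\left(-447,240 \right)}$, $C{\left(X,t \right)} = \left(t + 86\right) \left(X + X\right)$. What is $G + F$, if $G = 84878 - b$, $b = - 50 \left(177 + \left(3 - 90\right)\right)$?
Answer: $-74327$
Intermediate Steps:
$C{\left(X,t \right)} = 2 X \left(86 + t\right)$ ($C{\left(X,t \right)} = \left(86 + t\right) 2 X = 2 X \left(86 + t\right)$)
$b = -4500$ ($b = - 50 \left(177 - 87\right) = \left(-50\right) 90 = -4500$)
$G = 89378$ ($G = 84878 - -4500 = 84878 + 4500 = 89378$)
$F = -163705$ ($F = 127739 + 2 \left(-447\right) \left(86 + 240\right) = 127739 + 2 \left(-447\right) 326 = 127739 - 291444 = -163705$)
$G + F = 89378 - 163705 = -74327$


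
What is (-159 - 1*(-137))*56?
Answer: -1232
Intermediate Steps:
(-159 - 1*(-137))*56 = (-159 + 137)*56 = -22*56 = -1232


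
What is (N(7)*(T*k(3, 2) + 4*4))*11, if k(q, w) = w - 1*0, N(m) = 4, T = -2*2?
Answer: 352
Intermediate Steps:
T = -4
k(q, w) = w (k(q, w) = w + 0 = w)
(N(7)*(T*k(3, 2) + 4*4))*11 = (4*(-4*2 + 4*4))*11 = (4*(-8 + 16))*11 = (4*8)*11 = 32*11 = 352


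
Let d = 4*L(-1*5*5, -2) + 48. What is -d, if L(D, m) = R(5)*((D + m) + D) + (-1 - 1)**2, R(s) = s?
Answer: 976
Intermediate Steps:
L(D, m) = 4 + 5*m + 10*D (L(D, m) = 5*((D + m) + D) + (-1 - 1)**2 = 5*(m + 2*D) + (-2)**2 = (5*m + 10*D) + 4 = 4 + 5*m + 10*D)
d = -976 (d = 4*(4 + 5*(-2) + 10*(-1*5*5)) + 48 = 4*(4 - 10 + 10*(-5*5)) + 48 = 4*(4 - 10 + 10*(-25)) + 48 = 4*(4 - 10 - 250) + 48 = 4*(-256) + 48 = -1024 + 48 = -976)
-d = -1*(-976) = 976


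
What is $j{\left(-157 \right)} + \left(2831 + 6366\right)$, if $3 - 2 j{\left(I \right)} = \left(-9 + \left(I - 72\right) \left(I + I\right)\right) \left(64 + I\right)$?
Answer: $3352409$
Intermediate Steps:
$j{\left(I \right)} = \frac{3}{2} - \frac{\left(-9 + 2 I \left(-72 + I\right)\right) \left(64 + I\right)}{2}$ ($j{\left(I \right)} = \frac{3}{2} - \frac{\left(-9 + \left(I - 72\right) \left(I + I\right)\right) \left(64 + I\right)}{2} = \frac{3}{2} - \frac{\left(-9 + \left(-72 + I\right) 2 I\right) \left(64 + I\right)}{2} = \frac{3}{2} - \frac{\left(-9 + 2 I \left(-72 + I\right)\right) \left(64 + I\right)}{2}$)
$j{\left(-157 \right)} + \left(2831 + 6366\right) = \left(\frac{579}{2} - \left(-157\right)^{3} + 8 \left(-157\right)^{2} + \frac{9225}{2} \left(-157\right)\right) + \left(2831 + 6366\right) = \left(\frac{579}{2} - -3869893 + 8 \cdot 24649 - \frac{1448325}{2}\right) + 9197 = \left(\frac{579}{2} + 3869893 + 197192 - \frac{1448325}{2}\right) + 9197 = 3343212 + 9197 = 3352409$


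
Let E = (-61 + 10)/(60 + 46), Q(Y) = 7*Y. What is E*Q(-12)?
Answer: 2142/53 ≈ 40.415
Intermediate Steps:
E = -51/106 ≈ -0.48113
E*Q(-12) = -357*(-12)/106 = -51/106*(-84) = 2142/53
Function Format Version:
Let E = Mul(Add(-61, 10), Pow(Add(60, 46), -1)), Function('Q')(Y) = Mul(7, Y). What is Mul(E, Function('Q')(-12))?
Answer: Rational(2142, 53) ≈ 40.415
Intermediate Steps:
E = Rational(-51, 106) (E = Mul(-51, Pow(106, -1)) = Mul(-51, Rational(1, 106)) = Rational(-51, 106) ≈ -0.48113)
Mul(E, Function('Q')(-12)) = Mul(Rational(-51, 106), Mul(7, -12)) = Mul(Rational(-51, 106), -84) = Rational(2142, 53)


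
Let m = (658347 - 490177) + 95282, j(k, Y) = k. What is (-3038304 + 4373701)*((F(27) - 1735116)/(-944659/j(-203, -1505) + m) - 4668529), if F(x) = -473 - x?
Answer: -339306991625064354451/54425415 ≈ -6.2343e+12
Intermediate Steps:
m = 263452 (m = 168170 + 95282 = 263452)
(-3038304 + 4373701)*((F(27) - 1735116)/(-944659/j(-203, -1505) + m) - 4668529) = (-3038304 + 4373701)*(((-473 - 1*27) - 1735116)/(-944659/(-203) + 263452) - 4668529) = 1335397*(((-473 - 27) - 1735116)/(-944659*(-1/203) + 263452) - 4668529) = 1335397*((-500 - 1735116)/(944659/203 + 263452) - 4668529) = 1335397*(-1735616/54425415/203 - 4668529) = 1335397*(-1735616*203/54425415 - 4668529) = 1335397*(-352330048/54425415 - 4668529) = 1335397*(-254086980594583/54425415) = -339306991625064354451/54425415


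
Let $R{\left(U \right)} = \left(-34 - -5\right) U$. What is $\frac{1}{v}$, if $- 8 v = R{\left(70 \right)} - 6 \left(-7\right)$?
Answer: $\frac{2}{497} \approx 0.0040241$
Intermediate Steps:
$R{\left(U \right)} = - 29 U$ ($R{\left(U \right)} = \left(-34 + 5\right) U = - 29 U$)
$v = \frac{497}{2}$ ($v = - \frac{\left(-29\right) 70 - 6 \left(-7\right)}{8} = - \frac{-2030 - -42}{8} = - \frac{-2030 + 42}{8} = \left(- \frac{1}{8}\right) \left(-1988\right) = \frac{497}{2} \approx 248.5$)
$\frac{1}{v} = \frac{1}{\frac{497}{2}} = \frac{2}{497}$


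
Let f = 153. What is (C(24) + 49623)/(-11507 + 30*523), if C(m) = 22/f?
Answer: 7592341/639999 ≈ 11.863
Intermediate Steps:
C(m) = 22/153
(C(24) + 49623)/(-11507 + 30*523) = (22/153 + 49623)/(-11507 + 30*523) = 7592341/(153*(-11507 + 15690)) = (7592341/153)/4183 = (7592341/153)*(1/4183) = 7592341/639999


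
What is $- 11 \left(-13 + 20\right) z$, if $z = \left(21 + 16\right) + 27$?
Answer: $-4928$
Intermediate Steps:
$z = 64$ ($z = 37 + 27 = 64$)
$- 11 \left(-13 + 20\right) z = - 11 \left(-13 + 20\right) 64 = \left(-11\right) 7 \cdot 64 = \left(-77\right) 64 = -4928$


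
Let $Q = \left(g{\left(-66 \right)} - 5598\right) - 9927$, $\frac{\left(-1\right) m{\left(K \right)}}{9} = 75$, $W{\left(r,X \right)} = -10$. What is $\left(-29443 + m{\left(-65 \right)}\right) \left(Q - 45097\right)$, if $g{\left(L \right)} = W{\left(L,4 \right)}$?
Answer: $1826114576$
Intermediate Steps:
$g{\left(L \right)} = -10$
$m{\left(K \right)} = -675$ ($m{\left(K \right)} = \left(-9\right) 75 = -675$)
$Q = -15535$ ($Q = \left(-10 - 5598\right) - 9927 = -5608 - 9927 = -15535$)
$\left(-29443 + m{\left(-65 \right)}\right) \left(Q - 45097\right) = \left(-29443 - 675\right) \left(-15535 - 45097\right) = \left(-30118\right) \left(-60632\right) = 1826114576$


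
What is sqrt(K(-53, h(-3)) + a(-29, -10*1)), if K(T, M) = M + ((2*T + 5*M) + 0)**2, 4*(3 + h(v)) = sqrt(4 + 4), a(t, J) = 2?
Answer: sqrt(58610 - 2418*sqrt(2))/2 ≈ 117.46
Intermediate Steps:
h(v) = -3 + sqrt(2)/2 (h(v) = -3 + sqrt(4 + 4)/4 = -3 + sqrt(8)/4 = -3 + (2*sqrt(2))/4 = -3 + sqrt(2)/2)
K(T, M) = M + (2*T + 5*M)**2
sqrt(K(-53, h(-3)) + a(-29, -10*1)) = sqrt(((-3 + sqrt(2)/2) + (2*(-53) + 5*(-3 + sqrt(2)/2))**2) + 2) = sqrt(((-3 + sqrt(2)/2) + (-106 + (-15 + 5*sqrt(2)/2))**2) + 2) = sqrt(((-3 + sqrt(2)/2) + (-121 + 5*sqrt(2)/2)**2) + 2) = sqrt((-3 + (-121 + 5*sqrt(2)/2)**2 + sqrt(2)/2) + 2) = sqrt(-1 + (-121 + 5*sqrt(2)/2)**2 + sqrt(2)/2)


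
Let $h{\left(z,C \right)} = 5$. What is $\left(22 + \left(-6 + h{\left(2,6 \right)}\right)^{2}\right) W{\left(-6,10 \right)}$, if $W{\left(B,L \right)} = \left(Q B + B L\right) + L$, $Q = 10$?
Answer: $-2530$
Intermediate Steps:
$W{\left(B,L \right)} = L + 10 B + B L$ ($W{\left(B,L \right)} = \left(10 B + B L\right) + L = L + 10 B + B L$)
$\left(22 + \left(-6 + h{\left(2,6 \right)}\right)^{2}\right) W{\left(-6,10 \right)} = \left(22 + \left(-6 + 5\right)^{2}\right) \left(10 + 10 \left(-6\right) - 60\right) = \left(22 + \left(-1\right)^{2}\right) \left(10 - 60 - 60\right) = \left(22 + 1\right) \left(-110\right) = 23 \left(-110\right) = -2530$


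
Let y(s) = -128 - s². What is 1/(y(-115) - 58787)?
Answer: -1/72140 ≈ -1.3862e-5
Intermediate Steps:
1/(y(-115) - 58787) = 1/((-128 - 1*(-115)²) - 58787) = 1/((-128 - 1*13225) - 58787) = 1/((-128 - 13225) - 58787) = 1/(-13353 - 58787) = 1/(-72140) = -1/72140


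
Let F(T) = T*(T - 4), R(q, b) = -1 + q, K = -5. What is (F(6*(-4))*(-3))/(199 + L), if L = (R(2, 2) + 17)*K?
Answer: -2016/109 ≈ -18.495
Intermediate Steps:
F(T) = T*(-4 + T)
L = -90 (L = ((-1 + 2) + 17)*(-5) = (1 + 17)*(-5) = 18*(-5) = -90)
(F(6*(-4))*(-3))/(199 + L) = (((6*(-4))*(-4 + 6*(-4)))*(-3))/(199 - 90) = (-24*(-4 - 24)*(-3))/109 = (-24*(-28)*(-3))*(1/109) = (672*(-3))*(1/109) = -2016*1/109 = -2016/109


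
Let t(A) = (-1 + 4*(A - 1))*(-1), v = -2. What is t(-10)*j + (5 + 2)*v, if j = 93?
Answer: 4171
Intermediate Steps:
t(A) = 5 - 4*A (t(A) = (-1 + 4*(-1 + A))*(-1) = (-1 + (-4 + 4*A))*(-1) = (-5 + 4*A)*(-1) = 5 - 4*A)
t(-10)*j + (5 + 2)*v = (5 - 4*(-10))*93 + (5 + 2)*(-2) = (5 + 40)*93 + 7*(-2) = 45*93 - 14 = 4185 - 14 = 4171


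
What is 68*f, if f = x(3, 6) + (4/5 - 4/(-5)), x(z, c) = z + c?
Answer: 3604/5 ≈ 720.80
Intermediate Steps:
x(z, c) = c + z
f = 53/5 (f = (6 + 3) + (4/5 - 4/(-5)) = 9 + (4*(1/5) - 4*(-1/5)) = 9 + (4/5 + 4/5) = 9 + 8/5 = 53/5 ≈ 10.600)
68*f = 68*(53/5) = 3604/5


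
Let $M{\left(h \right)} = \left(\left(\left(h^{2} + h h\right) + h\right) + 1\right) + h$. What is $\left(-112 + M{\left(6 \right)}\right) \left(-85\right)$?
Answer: $2295$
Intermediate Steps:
$M{\left(h \right)} = 1 + 2 h + 2 h^{2}$ ($M{\left(h \right)} = \left(\left(\left(h^{2} + h^{2}\right) + h\right) + 1\right) + h = \left(\left(2 h^{2} + h\right) + 1\right) + h = \left(\left(h + 2 h^{2}\right) + 1\right) + h = \left(1 + h + 2 h^{2}\right) + h = 1 + 2 h + 2 h^{2}$)
$\left(-112 + M{\left(6 \right)}\right) \left(-85\right) = \left(-112 + \left(1 + 2 \cdot 6 + 2 \cdot 6^{2}\right)\right) \left(-85\right) = \left(-112 + \left(1 + 12 + 2 \cdot 36\right)\right) \left(-85\right) = \left(-112 + \left(1 + 12 + 72\right)\right) \left(-85\right) = \left(-112 + 85\right) \left(-85\right) = \left(-27\right) \left(-85\right) = 2295$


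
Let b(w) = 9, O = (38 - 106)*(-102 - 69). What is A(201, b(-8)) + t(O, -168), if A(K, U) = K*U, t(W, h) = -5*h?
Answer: 2649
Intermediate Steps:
O = 11628 (O = -68*(-171) = 11628)
A(201, b(-8)) + t(O, -168) = 201*9 - 5*(-168) = 1809 + 840 = 2649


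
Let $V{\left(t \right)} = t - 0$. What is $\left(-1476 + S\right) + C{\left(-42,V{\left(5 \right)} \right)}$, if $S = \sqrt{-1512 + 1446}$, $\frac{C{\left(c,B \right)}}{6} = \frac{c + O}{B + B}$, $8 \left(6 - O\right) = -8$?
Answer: $-1497 + i \sqrt{66} \approx -1497.0 + 8.124 i$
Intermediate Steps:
$V{\left(t \right)} = t$ ($V{\left(t \right)} = t + 0 = t$)
$O = 7$ ($O = 6 - -1 = 6 + 1 = 7$)
$C{\left(c,B \right)} = \frac{3 \left(7 + c\right)}{B}$ ($C{\left(c,B \right)} = 6 \frac{c + 7}{B + B} = 6 \frac{7 + c}{2 B} = \frac{3 \left(7 + c\right)}{B}$)
$S = i \sqrt{66}$ ($S = \sqrt{-66} = i \sqrt{66} \approx 8.124 i$)
$\left(-1476 + S\right) + C{\left(-42,V{\left(5 \right)} \right)} = \left(-1476 + i \sqrt{66}\right) + \frac{3 \left(7 - 42\right)}{5} = \left(-1476 + i \sqrt{66}\right) + 3 \cdot \frac{1}{5} \left(-35\right) = \left(-1476 + i \sqrt{66}\right) - 21 = -1497 + i \sqrt{66}$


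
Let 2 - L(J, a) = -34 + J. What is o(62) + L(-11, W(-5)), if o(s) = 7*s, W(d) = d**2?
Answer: 481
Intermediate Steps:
L(J, a) = 36 - J (L(J, a) = 2 - (-34 + J) = 2 + (34 - J) = 36 - J)
o(62) + L(-11, W(-5)) = 7*62 + (36 - 1*(-11)) = 434 + (36 + 11) = 434 + 47 = 481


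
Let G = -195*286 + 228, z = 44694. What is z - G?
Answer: 100236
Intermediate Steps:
G = -55542 (G = -55770 + 228 = -55542)
z - G = 44694 - 1*(-55542) = 44694 + 55542 = 100236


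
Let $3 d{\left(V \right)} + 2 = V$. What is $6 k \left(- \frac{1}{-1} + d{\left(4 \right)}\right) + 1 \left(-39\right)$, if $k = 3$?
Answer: $-9$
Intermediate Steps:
$d{\left(V \right)} = - \frac{2}{3} + \frac{V}{3}$
$6 k \left(- \frac{1}{-1} + d{\left(4 \right)}\right) + 1 \left(-39\right) = 6 \cdot 3 \left(- \frac{1}{-1} + \left(- \frac{2}{3} + \frac{1}{3} \cdot 4\right)\right) + 1 \left(-39\right) = 6 \cdot 3 \left(\left(-1\right) \left(-1\right) + \left(- \frac{2}{3} + \frac{4}{3}\right)\right) - 39 = 6 \cdot 3 \left(1 + \frac{2}{3}\right) - 39 = 6 \cdot 3 \cdot \frac{5}{3} - 39 = 6 \cdot 5 - 39 = 30 - 39 = -9$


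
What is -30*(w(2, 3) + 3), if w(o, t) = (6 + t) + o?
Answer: -420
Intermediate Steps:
w(o, t) = 6 + o + t
-30*(w(2, 3) + 3) = -30*((6 + 2 + 3) + 3) = -30*(11 + 3) = -30*14 = -420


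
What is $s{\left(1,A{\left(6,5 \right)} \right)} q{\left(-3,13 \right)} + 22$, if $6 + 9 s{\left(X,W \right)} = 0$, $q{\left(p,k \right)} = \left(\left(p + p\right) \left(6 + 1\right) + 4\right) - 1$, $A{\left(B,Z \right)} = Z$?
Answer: $48$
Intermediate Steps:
$q{\left(p,k \right)} = 3 + 14 p$ ($q{\left(p,k \right)} = \left(2 p 7 + 4\right) - 1 = \left(14 p + 4\right) - 1 = \left(4 + 14 p\right) - 1 = 3 + 14 p$)
$s{\left(X,W \right)} = - \frac{2}{3}$ ($s{\left(X,W \right)} = - \frac{2}{3} + \frac{1}{9} \cdot 0 = - \frac{2}{3} + 0 = - \frac{2}{3}$)
$s{\left(1,A{\left(6,5 \right)} \right)} q{\left(-3,13 \right)} + 22 = - \frac{2 \left(3 + 14 \left(-3\right)\right)}{3} + 22 = - \frac{2 \left(3 - 42\right)}{3} + 22 = \left(- \frac{2}{3}\right) \left(-39\right) + 22 = 26 + 22 = 48$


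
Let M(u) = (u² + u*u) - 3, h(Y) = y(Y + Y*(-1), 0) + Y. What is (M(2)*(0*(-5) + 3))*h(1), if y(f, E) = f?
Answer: 15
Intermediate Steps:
h(Y) = Y (h(Y) = (Y + Y*(-1)) + Y = (Y - Y) + Y = 0 + Y = Y)
M(u) = -3 + 2*u² (M(u) = (u² + u²) - 3 = 2*u² - 3 = -3 + 2*u²)
(M(2)*(0*(-5) + 3))*h(1) = ((-3 + 2*2²)*(0*(-5) + 3))*1 = ((-3 + 2*4)*(0 + 3))*1 = ((-3 + 8)*3)*1 = (5*3)*1 = 15*1 = 15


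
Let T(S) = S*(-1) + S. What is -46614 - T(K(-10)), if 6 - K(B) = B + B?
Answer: -46614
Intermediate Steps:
K(B) = 6 - 2*B (K(B) = 6 - (B + B) = 6 - 2*B)
T(S) = 0 (T(S) = -S + S = 0)
-46614 - T(K(-10)) = -46614 - 1*0 = -46614 + 0 = -46614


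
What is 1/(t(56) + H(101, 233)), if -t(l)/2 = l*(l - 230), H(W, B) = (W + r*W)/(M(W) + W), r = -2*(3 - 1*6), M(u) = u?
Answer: 2/38983 ≈ 5.1304e-5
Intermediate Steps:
r = 6 (r = -2*(3 - 6) = -2*(-3) = 6)
H(W, B) = 7/2 (H(W, B) = (W + 6*W)/(W + W) = (7*W)/((2*W)) = (7*W)*(1/(2*W)) = 7/2)
t(l) = -2*l*(-230 + l) (t(l) = -2*l*(l - 230) = -2*l*(-230 + l))
1/(t(56) + H(101, 233)) = 1/(2*56*(230 - 1*56) + 7/2) = 1/(2*56*(230 - 56) + 7/2) = 1/(2*56*174 + 7/2) = 1/(19488 + 7/2) = 1/(38983/2) = 2/38983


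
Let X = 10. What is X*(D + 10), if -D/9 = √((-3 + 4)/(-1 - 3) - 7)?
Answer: 100 - 45*I*√29 ≈ 100.0 - 242.33*I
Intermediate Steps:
D = -9*I*√29/2 (D = -9*√((-3 + 4)/(-1 - 3) - 7) = -9*√(1/(-4) - 7) = -9*√(1*(-¼) - 7) = -9*√(-¼ - 7) = -9*I*√29/2 ≈ -24.233*I)
X*(D + 10) = 10*(-9*I*√29/2 + 10) = 10*(10 - 9*I*√29/2) = 100 - 45*I*√29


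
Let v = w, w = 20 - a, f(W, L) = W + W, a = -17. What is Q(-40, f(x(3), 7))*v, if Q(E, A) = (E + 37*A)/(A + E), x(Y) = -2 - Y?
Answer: 1517/5 ≈ 303.40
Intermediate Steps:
f(W, L) = 2*W
w = 37 (w = 20 - 1*(-17) = 20 + 17 = 37)
v = 37
Q(E, A) = (E + 37*A)/(A + E)
Q(-40, f(x(3), 7))*v = ((-40 + 37*(2*(-2 - 1*3)))/(2*(-2 - 1*3) - 40))*37 = ((-40 + 37*(2*(-2 - 3)))/(2*(-2 - 3) - 40))*37 = ((-40 + 37*(2*(-5)))/(2*(-5) - 40))*37 = ((-40 + 37*(-10))/(-10 - 40))*37 = ((-40 - 370)/(-50))*37 = -1/50*(-410)*37 = (41/5)*37 = 1517/5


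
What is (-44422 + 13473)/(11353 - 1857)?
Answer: -30949/9496 ≈ -3.2592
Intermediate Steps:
(-44422 + 13473)/(11353 - 1857) = -30949/9496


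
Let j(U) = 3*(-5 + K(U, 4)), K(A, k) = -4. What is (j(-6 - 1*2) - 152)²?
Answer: 32041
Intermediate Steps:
j(U) = -27 (j(U) = 3*(-5 - 4) = 3*(-9) = -27)
(j(-6 - 1*2) - 152)² = (-27 - 152)² = (-179)² = 32041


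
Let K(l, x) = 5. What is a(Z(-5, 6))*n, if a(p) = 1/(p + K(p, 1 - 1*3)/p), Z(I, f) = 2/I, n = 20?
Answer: -200/129 ≈ -1.5504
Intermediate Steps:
a(p) = 1/(p + 5/p)
a(Z(-5, 6))*n = ((2/(-5))/(5 + (2/(-5))²))*20 = ((2*(-⅕))/(5 + (2*(-⅕))²))*20 = -2/(5*(5 + (-⅖)²))*20 = -2/(5*(5 + 4/25))*20 = -2/(5*129/25)*20 = -⅖*25/129*20 = -10/129*20 = -200/129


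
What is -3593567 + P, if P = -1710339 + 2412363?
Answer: -2891543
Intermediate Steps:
P = 702024
-3593567 + P = -3593567 + 702024 = -2891543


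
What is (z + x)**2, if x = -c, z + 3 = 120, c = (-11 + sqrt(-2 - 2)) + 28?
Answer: 9996 - 400*I ≈ 9996.0 - 400.0*I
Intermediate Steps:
c = 17 + 2*I (c = (-11 + sqrt(-4)) + 28 = (-11 + 2*I) + 28 = 17 + 2*I ≈ 17.0 + 2.0*I)
z = 117 (z = -3 + 120 = 117)
x = -17 - 2*I (x = -(17 + 2*I) = -17 - 2*I ≈ -17.0 - 2.0*I)
(z + x)**2 = (117 + (-17 - 2*I))**2 = (100 - 2*I)**2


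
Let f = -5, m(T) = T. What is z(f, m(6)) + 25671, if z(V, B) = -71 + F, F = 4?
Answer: 25604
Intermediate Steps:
z(V, B) = -67 (z(V, B) = -71 + 4 = -67)
z(f, m(6)) + 25671 = -67 + 25671 = 25604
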